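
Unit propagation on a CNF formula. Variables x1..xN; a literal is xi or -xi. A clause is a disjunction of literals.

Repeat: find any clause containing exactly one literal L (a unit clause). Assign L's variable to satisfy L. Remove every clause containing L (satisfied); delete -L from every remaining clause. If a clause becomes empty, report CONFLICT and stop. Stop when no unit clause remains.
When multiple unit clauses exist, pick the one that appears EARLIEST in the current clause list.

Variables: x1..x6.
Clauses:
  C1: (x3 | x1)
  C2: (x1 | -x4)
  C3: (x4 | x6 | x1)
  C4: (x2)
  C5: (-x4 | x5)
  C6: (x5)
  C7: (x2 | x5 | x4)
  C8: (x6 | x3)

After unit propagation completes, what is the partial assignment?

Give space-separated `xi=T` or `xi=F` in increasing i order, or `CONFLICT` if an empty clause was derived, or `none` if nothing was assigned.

Answer: x2=T x5=T

Derivation:
unit clause [2] forces x2=T; simplify:
  satisfied 2 clause(s); 6 remain; assigned so far: [2]
unit clause [5] forces x5=T; simplify:
  satisfied 2 clause(s); 4 remain; assigned so far: [2, 5]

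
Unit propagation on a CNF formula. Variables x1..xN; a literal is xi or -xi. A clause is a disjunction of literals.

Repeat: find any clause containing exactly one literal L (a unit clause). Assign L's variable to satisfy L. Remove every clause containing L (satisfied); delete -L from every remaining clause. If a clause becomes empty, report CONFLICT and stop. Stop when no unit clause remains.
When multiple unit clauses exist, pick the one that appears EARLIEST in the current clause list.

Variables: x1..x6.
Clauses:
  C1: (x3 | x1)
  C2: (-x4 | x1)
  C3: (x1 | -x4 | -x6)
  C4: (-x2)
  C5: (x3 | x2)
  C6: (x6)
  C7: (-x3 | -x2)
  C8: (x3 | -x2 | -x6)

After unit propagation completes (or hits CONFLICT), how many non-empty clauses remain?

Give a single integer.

unit clause [-2] forces x2=F; simplify:
  drop 2 from [3, 2] -> [3]
  satisfied 3 clause(s); 5 remain; assigned so far: [2]
unit clause [3] forces x3=T; simplify:
  satisfied 2 clause(s); 3 remain; assigned so far: [2, 3]
unit clause [6] forces x6=T; simplify:
  drop -6 from [1, -4, -6] -> [1, -4]
  satisfied 1 clause(s); 2 remain; assigned so far: [2, 3, 6]

Answer: 2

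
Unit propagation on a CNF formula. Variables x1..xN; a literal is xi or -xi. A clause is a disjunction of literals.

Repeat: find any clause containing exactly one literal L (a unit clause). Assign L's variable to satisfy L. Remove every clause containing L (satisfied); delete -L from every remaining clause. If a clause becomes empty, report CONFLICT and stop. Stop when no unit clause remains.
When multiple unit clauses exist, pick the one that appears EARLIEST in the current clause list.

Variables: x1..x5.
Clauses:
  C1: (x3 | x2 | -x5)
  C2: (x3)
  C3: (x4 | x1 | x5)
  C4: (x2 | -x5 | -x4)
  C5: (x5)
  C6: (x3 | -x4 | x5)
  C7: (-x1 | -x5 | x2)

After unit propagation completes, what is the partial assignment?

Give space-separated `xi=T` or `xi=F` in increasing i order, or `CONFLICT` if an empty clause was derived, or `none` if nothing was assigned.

unit clause [3] forces x3=T; simplify:
  satisfied 3 clause(s); 4 remain; assigned so far: [3]
unit clause [5] forces x5=T; simplify:
  drop -5 from [2, -5, -4] -> [2, -4]
  drop -5 from [-1, -5, 2] -> [-1, 2]
  satisfied 2 clause(s); 2 remain; assigned so far: [3, 5]

Answer: x3=T x5=T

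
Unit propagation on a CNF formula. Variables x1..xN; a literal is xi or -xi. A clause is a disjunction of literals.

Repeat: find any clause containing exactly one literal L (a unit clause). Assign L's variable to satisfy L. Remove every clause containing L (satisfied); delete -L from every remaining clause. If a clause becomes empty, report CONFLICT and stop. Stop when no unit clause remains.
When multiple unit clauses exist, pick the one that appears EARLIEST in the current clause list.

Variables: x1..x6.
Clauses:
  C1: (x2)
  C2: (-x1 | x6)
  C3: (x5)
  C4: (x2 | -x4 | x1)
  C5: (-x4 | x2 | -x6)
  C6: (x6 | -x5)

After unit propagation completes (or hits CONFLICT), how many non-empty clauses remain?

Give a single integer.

Answer: 0

Derivation:
unit clause [2] forces x2=T; simplify:
  satisfied 3 clause(s); 3 remain; assigned so far: [2]
unit clause [5] forces x5=T; simplify:
  drop -5 from [6, -5] -> [6]
  satisfied 1 clause(s); 2 remain; assigned so far: [2, 5]
unit clause [6] forces x6=T; simplify:
  satisfied 2 clause(s); 0 remain; assigned so far: [2, 5, 6]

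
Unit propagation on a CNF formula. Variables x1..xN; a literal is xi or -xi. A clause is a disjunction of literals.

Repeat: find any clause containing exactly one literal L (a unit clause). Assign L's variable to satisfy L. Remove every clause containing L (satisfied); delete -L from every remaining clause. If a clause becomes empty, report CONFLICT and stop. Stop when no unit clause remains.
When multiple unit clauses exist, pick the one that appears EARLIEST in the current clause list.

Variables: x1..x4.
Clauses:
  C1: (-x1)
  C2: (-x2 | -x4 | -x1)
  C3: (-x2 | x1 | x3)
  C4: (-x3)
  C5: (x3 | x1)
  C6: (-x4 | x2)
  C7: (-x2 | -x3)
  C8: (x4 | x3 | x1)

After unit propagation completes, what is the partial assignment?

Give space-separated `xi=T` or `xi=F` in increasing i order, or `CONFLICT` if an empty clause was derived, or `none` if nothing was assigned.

unit clause [-1] forces x1=F; simplify:
  drop 1 from [-2, 1, 3] -> [-2, 3]
  drop 1 from [3, 1] -> [3]
  drop 1 from [4, 3, 1] -> [4, 3]
  satisfied 2 clause(s); 6 remain; assigned so far: [1]
unit clause [-3] forces x3=F; simplify:
  drop 3 from [-2, 3] -> [-2]
  drop 3 from [3] -> [] (empty!)
  drop 3 from [4, 3] -> [4]
  satisfied 2 clause(s); 4 remain; assigned so far: [1, 3]
CONFLICT (empty clause)

Answer: CONFLICT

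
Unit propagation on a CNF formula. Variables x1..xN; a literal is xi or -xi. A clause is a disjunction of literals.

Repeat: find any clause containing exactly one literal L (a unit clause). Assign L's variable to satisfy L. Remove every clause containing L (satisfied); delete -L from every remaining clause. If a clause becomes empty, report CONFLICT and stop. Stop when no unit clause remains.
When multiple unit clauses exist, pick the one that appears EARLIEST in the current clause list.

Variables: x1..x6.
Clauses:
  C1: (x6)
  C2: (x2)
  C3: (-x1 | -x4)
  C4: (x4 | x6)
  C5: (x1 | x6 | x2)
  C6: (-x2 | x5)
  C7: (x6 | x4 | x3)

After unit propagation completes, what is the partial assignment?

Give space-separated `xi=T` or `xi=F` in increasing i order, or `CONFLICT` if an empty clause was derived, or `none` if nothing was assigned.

Answer: x2=T x5=T x6=T

Derivation:
unit clause [6] forces x6=T; simplify:
  satisfied 4 clause(s); 3 remain; assigned so far: [6]
unit clause [2] forces x2=T; simplify:
  drop -2 from [-2, 5] -> [5]
  satisfied 1 clause(s); 2 remain; assigned so far: [2, 6]
unit clause [5] forces x5=T; simplify:
  satisfied 1 clause(s); 1 remain; assigned so far: [2, 5, 6]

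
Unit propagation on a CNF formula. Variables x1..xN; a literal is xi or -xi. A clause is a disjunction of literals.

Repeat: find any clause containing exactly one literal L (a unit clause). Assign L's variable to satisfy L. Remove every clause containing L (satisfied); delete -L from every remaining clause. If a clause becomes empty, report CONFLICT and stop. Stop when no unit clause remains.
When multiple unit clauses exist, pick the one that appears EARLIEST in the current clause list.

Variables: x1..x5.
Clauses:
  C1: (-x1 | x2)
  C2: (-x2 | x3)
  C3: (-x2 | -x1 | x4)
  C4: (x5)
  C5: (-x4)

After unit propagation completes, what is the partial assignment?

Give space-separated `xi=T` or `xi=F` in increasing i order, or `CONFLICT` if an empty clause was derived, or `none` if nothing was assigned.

Answer: x4=F x5=T

Derivation:
unit clause [5] forces x5=T; simplify:
  satisfied 1 clause(s); 4 remain; assigned so far: [5]
unit clause [-4] forces x4=F; simplify:
  drop 4 from [-2, -1, 4] -> [-2, -1]
  satisfied 1 clause(s); 3 remain; assigned so far: [4, 5]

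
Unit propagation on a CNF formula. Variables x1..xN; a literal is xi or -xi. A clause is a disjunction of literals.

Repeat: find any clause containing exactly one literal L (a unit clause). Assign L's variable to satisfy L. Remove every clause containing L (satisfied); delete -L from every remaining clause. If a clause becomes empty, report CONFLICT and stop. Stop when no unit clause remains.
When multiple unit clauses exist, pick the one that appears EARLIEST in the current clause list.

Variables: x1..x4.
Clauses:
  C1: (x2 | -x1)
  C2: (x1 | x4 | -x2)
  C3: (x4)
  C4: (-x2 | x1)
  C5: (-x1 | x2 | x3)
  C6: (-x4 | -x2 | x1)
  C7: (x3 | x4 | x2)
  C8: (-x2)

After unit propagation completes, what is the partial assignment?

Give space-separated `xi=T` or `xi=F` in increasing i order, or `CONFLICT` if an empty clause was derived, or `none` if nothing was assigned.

unit clause [4] forces x4=T; simplify:
  drop -4 from [-4, -2, 1] -> [-2, 1]
  satisfied 3 clause(s); 5 remain; assigned so far: [4]
unit clause [-2] forces x2=F; simplify:
  drop 2 from [2, -1] -> [-1]
  drop 2 from [-1, 2, 3] -> [-1, 3]
  satisfied 3 clause(s); 2 remain; assigned so far: [2, 4]
unit clause [-1] forces x1=F; simplify:
  satisfied 2 clause(s); 0 remain; assigned so far: [1, 2, 4]

Answer: x1=F x2=F x4=T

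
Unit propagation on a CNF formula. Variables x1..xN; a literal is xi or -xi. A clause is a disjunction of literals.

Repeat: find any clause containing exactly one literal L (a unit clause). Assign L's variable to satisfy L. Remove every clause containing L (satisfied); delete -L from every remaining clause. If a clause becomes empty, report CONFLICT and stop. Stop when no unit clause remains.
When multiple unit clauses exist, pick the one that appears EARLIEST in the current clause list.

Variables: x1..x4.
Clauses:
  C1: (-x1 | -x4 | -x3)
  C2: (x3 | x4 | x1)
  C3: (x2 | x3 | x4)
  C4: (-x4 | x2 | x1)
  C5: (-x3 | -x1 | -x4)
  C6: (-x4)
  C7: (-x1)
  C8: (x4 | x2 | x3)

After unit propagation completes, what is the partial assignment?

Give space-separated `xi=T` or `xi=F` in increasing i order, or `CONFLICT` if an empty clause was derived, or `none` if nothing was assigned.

Answer: x1=F x3=T x4=F

Derivation:
unit clause [-4] forces x4=F; simplify:
  drop 4 from [3, 4, 1] -> [3, 1]
  drop 4 from [2, 3, 4] -> [2, 3]
  drop 4 from [4, 2, 3] -> [2, 3]
  satisfied 4 clause(s); 4 remain; assigned so far: [4]
unit clause [-1] forces x1=F; simplify:
  drop 1 from [3, 1] -> [3]
  satisfied 1 clause(s); 3 remain; assigned so far: [1, 4]
unit clause [3] forces x3=T; simplify:
  satisfied 3 clause(s); 0 remain; assigned so far: [1, 3, 4]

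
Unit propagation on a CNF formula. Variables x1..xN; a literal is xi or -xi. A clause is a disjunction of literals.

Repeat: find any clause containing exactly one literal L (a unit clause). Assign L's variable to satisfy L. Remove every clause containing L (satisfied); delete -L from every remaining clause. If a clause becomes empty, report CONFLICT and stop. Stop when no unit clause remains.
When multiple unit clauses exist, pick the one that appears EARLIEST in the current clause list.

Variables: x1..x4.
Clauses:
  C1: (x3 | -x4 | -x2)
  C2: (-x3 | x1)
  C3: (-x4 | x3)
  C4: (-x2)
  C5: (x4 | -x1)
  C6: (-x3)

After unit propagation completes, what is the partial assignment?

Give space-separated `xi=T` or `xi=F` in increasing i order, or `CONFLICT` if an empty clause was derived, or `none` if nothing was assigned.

unit clause [-2] forces x2=F; simplify:
  satisfied 2 clause(s); 4 remain; assigned so far: [2]
unit clause [-3] forces x3=F; simplify:
  drop 3 from [-4, 3] -> [-4]
  satisfied 2 clause(s); 2 remain; assigned so far: [2, 3]
unit clause [-4] forces x4=F; simplify:
  drop 4 from [4, -1] -> [-1]
  satisfied 1 clause(s); 1 remain; assigned so far: [2, 3, 4]
unit clause [-1] forces x1=F; simplify:
  satisfied 1 clause(s); 0 remain; assigned so far: [1, 2, 3, 4]

Answer: x1=F x2=F x3=F x4=F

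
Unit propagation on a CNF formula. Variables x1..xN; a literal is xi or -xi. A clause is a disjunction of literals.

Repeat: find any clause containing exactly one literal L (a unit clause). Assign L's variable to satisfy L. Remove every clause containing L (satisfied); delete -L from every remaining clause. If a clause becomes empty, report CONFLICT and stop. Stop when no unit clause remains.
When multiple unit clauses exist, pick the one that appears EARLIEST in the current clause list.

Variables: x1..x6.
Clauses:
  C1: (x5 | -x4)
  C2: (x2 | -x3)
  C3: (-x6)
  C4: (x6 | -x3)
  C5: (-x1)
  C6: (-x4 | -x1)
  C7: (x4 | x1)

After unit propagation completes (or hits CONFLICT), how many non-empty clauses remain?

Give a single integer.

Answer: 0

Derivation:
unit clause [-6] forces x6=F; simplify:
  drop 6 from [6, -3] -> [-3]
  satisfied 1 clause(s); 6 remain; assigned so far: [6]
unit clause [-3] forces x3=F; simplify:
  satisfied 2 clause(s); 4 remain; assigned so far: [3, 6]
unit clause [-1] forces x1=F; simplify:
  drop 1 from [4, 1] -> [4]
  satisfied 2 clause(s); 2 remain; assigned so far: [1, 3, 6]
unit clause [4] forces x4=T; simplify:
  drop -4 from [5, -4] -> [5]
  satisfied 1 clause(s); 1 remain; assigned so far: [1, 3, 4, 6]
unit clause [5] forces x5=T; simplify:
  satisfied 1 clause(s); 0 remain; assigned so far: [1, 3, 4, 5, 6]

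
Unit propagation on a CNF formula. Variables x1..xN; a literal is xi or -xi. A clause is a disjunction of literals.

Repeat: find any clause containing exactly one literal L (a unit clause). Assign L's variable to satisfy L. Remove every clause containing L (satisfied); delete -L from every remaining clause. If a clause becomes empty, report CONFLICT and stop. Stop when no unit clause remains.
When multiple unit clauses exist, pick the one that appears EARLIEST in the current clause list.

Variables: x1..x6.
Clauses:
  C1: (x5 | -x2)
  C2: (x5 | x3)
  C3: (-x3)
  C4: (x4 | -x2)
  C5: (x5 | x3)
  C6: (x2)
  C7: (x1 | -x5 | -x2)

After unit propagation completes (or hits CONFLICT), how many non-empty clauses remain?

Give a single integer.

unit clause [-3] forces x3=F; simplify:
  drop 3 from [5, 3] -> [5]
  drop 3 from [5, 3] -> [5]
  satisfied 1 clause(s); 6 remain; assigned so far: [3]
unit clause [5] forces x5=T; simplify:
  drop -5 from [1, -5, -2] -> [1, -2]
  satisfied 3 clause(s); 3 remain; assigned so far: [3, 5]
unit clause [2] forces x2=T; simplify:
  drop -2 from [4, -2] -> [4]
  drop -2 from [1, -2] -> [1]
  satisfied 1 clause(s); 2 remain; assigned so far: [2, 3, 5]
unit clause [4] forces x4=T; simplify:
  satisfied 1 clause(s); 1 remain; assigned so far: [2, 3, 4, 5]
unit clause [1] forces x1=T; simplify:
  satisfied 1 clause(s); 0 remain; assigned so far: [1, 2, 3, 4, 5]

Answer: 0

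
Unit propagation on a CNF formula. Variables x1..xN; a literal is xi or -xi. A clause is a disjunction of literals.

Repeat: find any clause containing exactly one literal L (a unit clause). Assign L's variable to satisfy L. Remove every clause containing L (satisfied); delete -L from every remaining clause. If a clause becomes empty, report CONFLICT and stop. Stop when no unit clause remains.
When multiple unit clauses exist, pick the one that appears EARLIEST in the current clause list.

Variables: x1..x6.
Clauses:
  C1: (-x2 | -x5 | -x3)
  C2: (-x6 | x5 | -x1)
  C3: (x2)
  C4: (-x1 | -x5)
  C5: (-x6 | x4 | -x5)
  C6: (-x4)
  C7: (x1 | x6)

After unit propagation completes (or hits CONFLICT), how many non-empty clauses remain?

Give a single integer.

Answer: 5

Derivation:
unit clause [2] forces x2=T; simplify:
  drop -2 from [-2, -5, -3] -> [-5, -3]
  satisfied 1 clause(s); 6 remain; assigned so far: [2]
unit clause [-4] forces x4=F; simplify:
  drop 4 from [-6, 4, -5] -> [-6, -5]
  satisfied 1 clause(s); 5 remain; assigned so far: [2, 4]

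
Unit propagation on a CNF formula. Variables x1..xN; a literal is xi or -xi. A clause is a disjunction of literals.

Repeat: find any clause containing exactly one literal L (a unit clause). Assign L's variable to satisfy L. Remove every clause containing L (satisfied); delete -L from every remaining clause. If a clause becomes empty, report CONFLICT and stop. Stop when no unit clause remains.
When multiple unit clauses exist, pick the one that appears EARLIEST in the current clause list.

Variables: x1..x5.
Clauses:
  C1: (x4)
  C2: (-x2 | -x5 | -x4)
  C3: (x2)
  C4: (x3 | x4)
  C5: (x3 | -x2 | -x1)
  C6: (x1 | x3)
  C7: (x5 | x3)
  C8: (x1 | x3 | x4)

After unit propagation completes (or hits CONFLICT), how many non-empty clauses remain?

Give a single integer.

unit clause [4] forces x4=T; simplify:
  drop -4 from [-2, -5, -4] -> [-2, -5]
  satisfied 3 clause(s); 5 remain; assigned so far: [4]
unit clause [2] forces x2=T; simplify:
  drop -2 from [-2, -5] -> [-5]
  drop -2 from [3, -2, -1] -> [3, -1]
  satisfied 1 clause(s); 4 remain; assigned so far: [2, 4]
unit clause [-5] forces x5=F; simplify:
  drop 5 from [5, 3] -> [3]
  satisfied 1 clause(s); 3 remain; assigned so far: [2, 4, 5]
unit clause [3] forces x3=T; simplify:
  satisfied 3 clause(s); 0 remain; assigned so far: [2, 3, 4, 5]

Answer: 0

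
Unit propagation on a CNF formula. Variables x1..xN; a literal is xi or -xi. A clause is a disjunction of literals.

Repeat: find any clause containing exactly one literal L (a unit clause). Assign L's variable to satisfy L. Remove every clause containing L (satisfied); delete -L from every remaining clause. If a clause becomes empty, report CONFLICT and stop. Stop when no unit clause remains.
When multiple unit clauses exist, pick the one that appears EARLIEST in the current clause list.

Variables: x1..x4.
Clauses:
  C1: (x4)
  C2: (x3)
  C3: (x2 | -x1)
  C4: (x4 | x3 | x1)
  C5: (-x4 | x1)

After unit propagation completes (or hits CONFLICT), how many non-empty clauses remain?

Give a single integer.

Answer: 0

Derivation:
unit clause [4] forces x4=T; simplify:
  drop -4 from [-4, 1] -> [1]
  satisfied 2 clause(s); 3 remain; assigned so far: [4]
unit clause [3] forces x3=T; simplify:
  satisfied 1 clause(s); 2 remain; assigned so far: [3, 4]
unit clause [1] forces x1=T; simplify:
  drop -1 from [2, -1] -> [2]
  satisfied 1 clause(s); 1 remain; assigned so far: [1, 3, 4]
unit clause [2] forces x2=T; simplify:
  satisfied 1 clause(s); 0 remain; assigned so far: [1, 2, 3, 4]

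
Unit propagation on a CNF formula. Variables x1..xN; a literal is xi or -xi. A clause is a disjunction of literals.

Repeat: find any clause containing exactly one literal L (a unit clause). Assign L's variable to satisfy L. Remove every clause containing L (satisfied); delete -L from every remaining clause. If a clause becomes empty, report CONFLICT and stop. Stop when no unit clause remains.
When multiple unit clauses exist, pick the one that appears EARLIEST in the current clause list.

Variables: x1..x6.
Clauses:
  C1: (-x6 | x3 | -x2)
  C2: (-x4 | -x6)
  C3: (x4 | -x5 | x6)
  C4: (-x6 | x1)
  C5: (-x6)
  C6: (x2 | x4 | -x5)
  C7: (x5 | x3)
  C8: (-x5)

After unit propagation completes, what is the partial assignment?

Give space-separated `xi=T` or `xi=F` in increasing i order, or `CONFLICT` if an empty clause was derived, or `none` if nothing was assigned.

Answer: x3=T x5=F x6=F

Derivation:
unit clause [-6] forces x6=F; simplify:
  drop 6 from [4, -5, 6] -> [4, -5]
  satisfied 4 clause(s); 4 remain; assigned so far: [6]
unit clause [-5] forces x5=F; simplify:
  drop 5 from [5, 3] -> [3]
  satisfied 3 clause(s); 1 remain; assigned so far: [5, 6]
unit clause [3] forces x3=T; simplify:
  satisfied 1 clause(s); 0 remain; assigned so far: [3, 5, 6]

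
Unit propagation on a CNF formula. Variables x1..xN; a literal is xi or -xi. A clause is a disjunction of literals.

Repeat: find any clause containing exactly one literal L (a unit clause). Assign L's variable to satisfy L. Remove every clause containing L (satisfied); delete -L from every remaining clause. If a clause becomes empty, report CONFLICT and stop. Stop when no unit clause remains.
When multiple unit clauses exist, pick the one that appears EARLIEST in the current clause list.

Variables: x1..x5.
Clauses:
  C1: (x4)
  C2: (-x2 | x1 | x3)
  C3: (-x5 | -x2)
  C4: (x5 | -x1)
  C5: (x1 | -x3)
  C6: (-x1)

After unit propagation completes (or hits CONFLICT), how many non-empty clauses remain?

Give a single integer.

Answer: 0

Derivation:
unit clause [4] forces x4=T; simplify:
  satisfied 1 clause(s); 5 remain; assigned so far: [4]
unit clause [-1] forces x1=F; simplify:
  drop 1 from [-2, 1, 3] -> [-2, 3]
  drop 1 from [1, -3] -> [-3]
  satisfied 2 clause(s); 3 remain; assigned so far: [1, 4]
unit clause [-3] forces x3=F; simplify:
  drop 3 from [-2, 3] -> [-2]
  satisfied 1 clause(s); 2 remain; assigned so far: [1, 3, 4]
unit clause [-2] forces x2=F; simplify:
  satisfied 2 clause(s); 0 remain; assigned so far: [1, 2, 3, 4]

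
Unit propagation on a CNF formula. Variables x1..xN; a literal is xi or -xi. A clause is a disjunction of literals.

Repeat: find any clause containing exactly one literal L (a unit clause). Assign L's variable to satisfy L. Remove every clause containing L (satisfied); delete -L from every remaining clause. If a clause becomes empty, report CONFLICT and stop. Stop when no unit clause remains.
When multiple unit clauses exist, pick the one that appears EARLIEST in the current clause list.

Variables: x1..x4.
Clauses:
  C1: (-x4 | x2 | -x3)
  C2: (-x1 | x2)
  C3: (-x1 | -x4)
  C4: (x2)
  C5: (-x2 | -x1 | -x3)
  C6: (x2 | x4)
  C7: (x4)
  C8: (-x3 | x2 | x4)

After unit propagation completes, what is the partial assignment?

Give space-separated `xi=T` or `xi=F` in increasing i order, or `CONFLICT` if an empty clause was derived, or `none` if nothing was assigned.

Answer: x1=F x2=T x4=T

Derivation:
unit clause [2] forces x2=T; simplify:
  drop -2 from [-2, -1, -3] -> [-1, -3]
  satisfied 5 clause(s); 3 remain; assigned so far: [2]
unit clause [4] forces x4=T; simplify:
  drop -4 from [-1, -4] -> [-1]
  satisfied 1 clause(s); 2 remain; assigned so far: [2, 4]
unit clause [-1] forces x1=F; simplify:
  satisfied 2 clause(s); 0 remain; assigned so far: [1, 2, 4]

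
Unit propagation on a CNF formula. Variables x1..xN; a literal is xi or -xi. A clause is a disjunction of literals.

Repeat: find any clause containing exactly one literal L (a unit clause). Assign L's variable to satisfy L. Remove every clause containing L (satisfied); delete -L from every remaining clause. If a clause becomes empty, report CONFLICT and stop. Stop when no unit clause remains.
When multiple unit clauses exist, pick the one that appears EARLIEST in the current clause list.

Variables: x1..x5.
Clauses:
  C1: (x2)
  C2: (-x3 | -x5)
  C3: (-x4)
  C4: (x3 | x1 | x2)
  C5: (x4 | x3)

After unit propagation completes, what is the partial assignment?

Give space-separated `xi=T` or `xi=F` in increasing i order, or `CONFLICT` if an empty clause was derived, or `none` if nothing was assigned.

Answer: x2=T x3=T x4=F x5=F

Derivation:
unit clause [2] forces x2=T; simplify:
  satisfied 2 clause(s); 3 remain; assigned so far: [2]
unit clause [-4] forces x4=F; simplify:
  drop 4 from [4, 3] -> [3]
  satisfied 1 clause(s); 2 remain; assigned so far: [2, 4]
unit clause [3] forces x3=T; simplify:
  drop -3 from [-3, -5] -> [-5]
  satisfied 1 clause(s); 1 remain; assigned so far: [2, 3, 4]
unit clause [-5] forces x5=F; simplify:
  satisfied 1 clause(s); 0 remain; assigned so far: [2, 3, 4, 5]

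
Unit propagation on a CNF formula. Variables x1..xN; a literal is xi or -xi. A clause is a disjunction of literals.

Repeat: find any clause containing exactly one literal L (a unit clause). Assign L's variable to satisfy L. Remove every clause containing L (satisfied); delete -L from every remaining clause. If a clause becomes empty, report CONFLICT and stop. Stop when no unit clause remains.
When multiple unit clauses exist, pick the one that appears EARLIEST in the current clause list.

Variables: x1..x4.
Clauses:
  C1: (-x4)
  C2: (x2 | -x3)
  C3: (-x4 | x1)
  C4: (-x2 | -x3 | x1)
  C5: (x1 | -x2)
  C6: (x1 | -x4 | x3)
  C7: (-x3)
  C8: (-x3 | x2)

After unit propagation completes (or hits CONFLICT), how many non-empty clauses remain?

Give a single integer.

unit clause [-4] forces x4=F; simplify:
  satisfied 3 clause(s); 5 remain; assigned so far: [4]
unit clause [-3] forces x3=F; simplify:
  satisfied 4 clause(s); 1 remain; assigned so far: [3, 4]

Answer: 1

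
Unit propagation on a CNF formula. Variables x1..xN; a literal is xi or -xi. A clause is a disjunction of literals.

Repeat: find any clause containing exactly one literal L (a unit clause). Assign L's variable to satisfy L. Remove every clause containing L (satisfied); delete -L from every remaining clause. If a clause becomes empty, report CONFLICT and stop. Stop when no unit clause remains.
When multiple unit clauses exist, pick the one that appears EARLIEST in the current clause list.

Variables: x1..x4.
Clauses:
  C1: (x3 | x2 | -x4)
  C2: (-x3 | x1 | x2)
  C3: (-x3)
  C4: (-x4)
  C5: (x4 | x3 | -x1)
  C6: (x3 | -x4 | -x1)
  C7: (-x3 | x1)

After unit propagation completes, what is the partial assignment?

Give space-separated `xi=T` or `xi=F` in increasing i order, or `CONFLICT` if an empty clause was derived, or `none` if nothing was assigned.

unit clause [-3] forces x3=F; simplify:
  drop 3 from [3, 2, -4] -> [2, -4]
  drop 3 from [4, 3, -1] -> [4, -1]
  drop 3 from [3, -4, -1] -> [-4, -1]
  satisfied 3 clause(s); 4 remain; assigned so far: [3]
unit clause [-4] forces x4=F; simplify:
  drop 4 from [4, -1] -> [-1]
  satisfied 3 clause(s); 1 remain; assigned so far: [3, 4]
unit clause [-1] forces x1=F; simplify:
  satisfied 1 clause(s); 0 remain; assigned so far: [1, 3, 4]

Answer: x1=F x3=F x4=F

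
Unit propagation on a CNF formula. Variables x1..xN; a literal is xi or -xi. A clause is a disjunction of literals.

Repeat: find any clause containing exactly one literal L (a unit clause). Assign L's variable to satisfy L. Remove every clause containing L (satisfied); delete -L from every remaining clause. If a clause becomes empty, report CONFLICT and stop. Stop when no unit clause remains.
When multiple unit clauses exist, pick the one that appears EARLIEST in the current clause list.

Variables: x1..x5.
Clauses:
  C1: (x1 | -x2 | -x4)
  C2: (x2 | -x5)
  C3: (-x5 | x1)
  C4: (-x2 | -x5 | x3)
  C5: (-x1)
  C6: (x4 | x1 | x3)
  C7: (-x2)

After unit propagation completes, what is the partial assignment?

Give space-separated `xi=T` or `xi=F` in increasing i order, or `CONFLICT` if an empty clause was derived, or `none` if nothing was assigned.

Answer: x1=F x2=F x5=F

Derivation:
unit clause [-1] forces x1=F; simplify:
  drop 1 from [1, -2, -4] -> [-2, -4]
  drop 1 from [-5, 1] -> [-5]
  drop 1 from [4, 1, 3] -> [4, 3]
  satisfied 1 clause(s); 6 remain; assigned so far: [1]
unit clause [-5] forces x5=F; simplify:
  satisfied 3 clause(s); 3 remain; assigned so far: [1, 5]
unit clause [-2] forces x2=F; simplify:
  satisfied 2 clause(s); 1 remain; assigned so far: [1, 2, 5]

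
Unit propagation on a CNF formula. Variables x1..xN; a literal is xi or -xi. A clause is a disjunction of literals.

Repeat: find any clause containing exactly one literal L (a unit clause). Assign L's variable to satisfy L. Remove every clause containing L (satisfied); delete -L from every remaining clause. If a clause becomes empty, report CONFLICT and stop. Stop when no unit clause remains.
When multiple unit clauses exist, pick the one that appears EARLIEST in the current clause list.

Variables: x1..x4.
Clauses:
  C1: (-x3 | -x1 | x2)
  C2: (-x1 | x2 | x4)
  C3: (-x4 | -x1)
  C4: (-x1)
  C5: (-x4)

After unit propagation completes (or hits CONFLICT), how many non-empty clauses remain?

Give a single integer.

unit clause [-1] forces x1=F; simplify:
  satisfied 4 clause(s); 1 remain; assigned so far: [1]
unit clause [-4] forces x4=F; simplify:
  satisfied 1 clause(s); 0 remain; assigned so far: [1, 4]

Answer: 0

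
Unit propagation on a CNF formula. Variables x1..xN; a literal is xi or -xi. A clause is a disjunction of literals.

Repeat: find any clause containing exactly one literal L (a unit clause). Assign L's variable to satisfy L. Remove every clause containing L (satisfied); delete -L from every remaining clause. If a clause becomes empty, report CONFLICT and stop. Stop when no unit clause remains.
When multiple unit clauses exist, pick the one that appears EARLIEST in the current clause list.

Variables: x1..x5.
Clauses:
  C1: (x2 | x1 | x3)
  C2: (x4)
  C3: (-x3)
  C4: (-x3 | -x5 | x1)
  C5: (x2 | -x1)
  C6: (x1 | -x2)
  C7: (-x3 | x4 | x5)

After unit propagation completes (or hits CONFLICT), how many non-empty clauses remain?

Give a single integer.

unit clause [4] forces x4=T; simplify:
  satisfied 2 clause(s); 5 remain; assigned so far: [4]
unit clause [-3] forces x3=F; simplify:
  drop 3 from [2, 1, 3] -> [2, 1]
  satisfied 2 clause(s); 3 remain; assigned so far: [3, 4]

Answer: 3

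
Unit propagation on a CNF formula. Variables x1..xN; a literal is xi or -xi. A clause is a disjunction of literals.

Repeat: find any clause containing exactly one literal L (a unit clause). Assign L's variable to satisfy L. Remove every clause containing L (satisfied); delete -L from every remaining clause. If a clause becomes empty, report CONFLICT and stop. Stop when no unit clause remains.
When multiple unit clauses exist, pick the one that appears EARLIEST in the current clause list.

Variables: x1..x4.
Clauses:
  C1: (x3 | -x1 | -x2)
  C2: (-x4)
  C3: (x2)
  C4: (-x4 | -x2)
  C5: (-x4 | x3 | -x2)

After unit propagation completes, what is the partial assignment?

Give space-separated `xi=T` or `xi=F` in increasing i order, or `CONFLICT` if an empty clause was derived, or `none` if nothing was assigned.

Answer: x2=T x4=F

Derivation:
unit clause [-4] forces x4=F; simplify:
  satisfied 3 clause(s); 2 remain; assigned so far: [4]
unit clause [2] forces x2=T; simplify:
  drop -2 from [3, -1, -2] -> [3, -1]
  satisfied 1 clause(s); 1 remain; assigned so far: [2, 4]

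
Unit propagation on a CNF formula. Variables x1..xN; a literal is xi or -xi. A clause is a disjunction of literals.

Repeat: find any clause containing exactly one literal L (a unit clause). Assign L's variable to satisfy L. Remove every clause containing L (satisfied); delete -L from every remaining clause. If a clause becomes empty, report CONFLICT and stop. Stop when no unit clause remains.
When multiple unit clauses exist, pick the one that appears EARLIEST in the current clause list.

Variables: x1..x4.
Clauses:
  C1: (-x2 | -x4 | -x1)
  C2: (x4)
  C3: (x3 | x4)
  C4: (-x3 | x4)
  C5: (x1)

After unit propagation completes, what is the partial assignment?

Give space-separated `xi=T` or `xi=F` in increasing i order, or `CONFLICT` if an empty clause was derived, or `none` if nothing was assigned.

unit clause [4] forces x4=T; simplify:
  drop -4 from [-2, -4, -1] -> [-2, -1]
  satisfied 3 clause(s); 2 remain; assigned so far: [4]
unit clause [1] forces x1=T; simplify:
  drop -1 from [-2, -1] -> [-2]
  satisfied 1 clause(s); 1 remain; assigned so far: [1, 4]
unit clause [-2] forces x2=F; simplify:
  satisfied 1 clause(s); 0 remain; assigned so far: [1, 2, 4]

Answer: x1=T x2=F x4=T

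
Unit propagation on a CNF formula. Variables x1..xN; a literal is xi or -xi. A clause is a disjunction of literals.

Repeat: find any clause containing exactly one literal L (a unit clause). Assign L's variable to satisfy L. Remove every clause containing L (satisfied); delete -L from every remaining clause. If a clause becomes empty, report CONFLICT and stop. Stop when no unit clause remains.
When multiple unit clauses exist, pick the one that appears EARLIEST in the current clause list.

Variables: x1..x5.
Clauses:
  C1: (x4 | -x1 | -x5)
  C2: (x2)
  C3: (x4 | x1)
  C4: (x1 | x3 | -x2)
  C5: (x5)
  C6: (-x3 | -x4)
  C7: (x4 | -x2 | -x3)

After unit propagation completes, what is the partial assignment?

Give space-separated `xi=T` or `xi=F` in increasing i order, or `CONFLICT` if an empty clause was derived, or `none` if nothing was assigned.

unit clause [2] forces x2=T; simplify:
  drop -2 from [1, 3, -2] -> [1, 3]
  drop -2 from [4, -2, -3] -> [4, -3]
  satisfied 1 clause(s); 6 remain; assigned so far: [2]
unit clause [5] forces x5=T; simplify:
  drop -5 from [4, -1, -5] -> [4, -1]
  satisfied 1 clause(s); 5 remain; assigned so far: [2, 5]

Answer: x2=T x5=T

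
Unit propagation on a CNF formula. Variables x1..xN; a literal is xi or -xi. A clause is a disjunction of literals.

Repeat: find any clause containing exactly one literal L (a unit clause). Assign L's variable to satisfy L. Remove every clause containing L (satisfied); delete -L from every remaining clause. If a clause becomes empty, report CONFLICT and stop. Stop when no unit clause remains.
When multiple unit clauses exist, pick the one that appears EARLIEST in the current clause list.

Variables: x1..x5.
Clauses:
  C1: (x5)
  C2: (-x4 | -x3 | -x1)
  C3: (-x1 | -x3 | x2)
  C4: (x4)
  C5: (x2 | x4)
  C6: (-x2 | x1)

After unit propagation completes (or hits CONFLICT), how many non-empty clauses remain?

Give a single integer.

unit clause [5] forces x5=T; simplify:
  satisfied 1 clause(s); 5 remain; assigned so far: [5]
unit clause [4] forces x4=T; simplify:
  drop -4 from [-4, -3, -1] -> [-3, -1]
  satisfied 2 clause(s); 3 remain; assigned so far: [4, 5]

Answer: 3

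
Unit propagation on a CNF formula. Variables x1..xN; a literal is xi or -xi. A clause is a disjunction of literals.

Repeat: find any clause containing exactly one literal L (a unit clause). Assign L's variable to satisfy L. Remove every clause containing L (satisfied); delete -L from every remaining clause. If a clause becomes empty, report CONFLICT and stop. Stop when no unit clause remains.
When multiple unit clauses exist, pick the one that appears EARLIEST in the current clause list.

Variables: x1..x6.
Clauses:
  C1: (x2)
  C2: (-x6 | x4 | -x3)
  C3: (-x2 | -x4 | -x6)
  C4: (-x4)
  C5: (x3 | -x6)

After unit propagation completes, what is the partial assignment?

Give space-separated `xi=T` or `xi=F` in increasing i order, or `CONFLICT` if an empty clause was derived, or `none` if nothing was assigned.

Answer: x2=T x4=F

Derivation:
unit clause [2] forces x2=T; simplify:
  drop -2 from [-2, -4, -6] -> [-4, -6]
  satisfied 1 clause(s); 4 remain; assigned so far: [2]
unit clause [-4] forces x4=F; simplify:
  drop 4 from [-6, 4, -3] -> [-6, -3]
  satisfied 2 clause(s); 2 remain; assigned so far: [2, 4]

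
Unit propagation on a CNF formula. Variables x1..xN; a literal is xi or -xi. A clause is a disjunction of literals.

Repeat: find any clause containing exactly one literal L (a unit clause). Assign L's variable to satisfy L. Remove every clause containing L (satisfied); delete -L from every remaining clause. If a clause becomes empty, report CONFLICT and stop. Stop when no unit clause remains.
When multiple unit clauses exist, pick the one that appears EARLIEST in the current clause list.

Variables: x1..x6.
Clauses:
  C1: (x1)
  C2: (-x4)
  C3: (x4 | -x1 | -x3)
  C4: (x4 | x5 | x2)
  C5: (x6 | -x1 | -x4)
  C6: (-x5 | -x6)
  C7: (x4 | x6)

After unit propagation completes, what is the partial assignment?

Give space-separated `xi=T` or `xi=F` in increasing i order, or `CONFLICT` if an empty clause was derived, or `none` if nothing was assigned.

unit clause [1] forces x1=T; simplify:
  drop -1 from [4, -1, -3] -> [4, -3]
  drop -1 from [6, -1, -4] -> [6, -4]
  satisfied 1 clause(s); 6 remain; assigned so far: [1]
unit clause [-4] forces x4=F; simplify:
  drop 4 from [4, -3] -> [-3]
  drop 4 from [4, 5, 2] -> [5, 2]
  drop 4 from [4, 6] -> [6]
  satisfied 2 clause(s); 4 remain; assigned so far: [1, 4]
unit clause [-3] forces x3=F; simplify:
  satisfied 1 clause(s); 3 remain; assigned so far: [1, 3, 4]
unit clause [6] forces x6=T; simplify:
  drop -6 from [-5, -6] -> [-5]
  satisfied 1 clause(s); 2 remain; assigned so far: [1, 3, 4, 6]
unit clause [-5] forces x5=F; simplify:
  drop 5 from [5, 2] -> [2]
  satisfied 1 clause(s); 1 remain; assigned so far: [1, 3, 4, 5, 6]
unit clause [2] forces x2=T; simplify:
  satisfied 1 clause(s); 0 remain; assigned so far: [1, 2, 3, 4, 5, 6]

Answer: x1=T x2=T x3=F x4=F x5=F x6=T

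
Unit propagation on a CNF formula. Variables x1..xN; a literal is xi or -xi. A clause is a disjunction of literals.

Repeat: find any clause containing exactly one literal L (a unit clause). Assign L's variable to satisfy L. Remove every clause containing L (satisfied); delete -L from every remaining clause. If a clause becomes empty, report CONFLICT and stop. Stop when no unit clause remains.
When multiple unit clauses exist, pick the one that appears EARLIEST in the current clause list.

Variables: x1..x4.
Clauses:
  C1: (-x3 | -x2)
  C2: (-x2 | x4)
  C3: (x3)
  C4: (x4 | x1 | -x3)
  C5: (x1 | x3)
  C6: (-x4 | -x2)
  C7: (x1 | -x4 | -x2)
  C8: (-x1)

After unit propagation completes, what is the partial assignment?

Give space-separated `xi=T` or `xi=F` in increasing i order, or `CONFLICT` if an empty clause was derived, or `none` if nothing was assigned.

Answer: x1=F x2=F x3=T x4=T

Derivation:
unit clause [3] forces x3=T; simplify:
  drop -3 from [-3, -2] -> [-2]
  drop -3 from [4, 1, -3] -> [4, 1]
  satisfied 2 clause(s); 6 remain; assigned so far: [3]
unit clause [-2] forces x2=F; simplify:
  satisfied 4 clause(s); 2 remain; assigned so far: [2, 3]
unit clause [-1] forces x1=F; simplify:
  drop 1 from [4, 1] -> [4]
  satisfied 1 clause(s); 1 remain; assigned so far: [1, 2, 3]
unit clause [4] forces x4=T; simplify:
  satisfied 1 clause(s); 0 remain; assigned so far: [1, 2, 3, 4]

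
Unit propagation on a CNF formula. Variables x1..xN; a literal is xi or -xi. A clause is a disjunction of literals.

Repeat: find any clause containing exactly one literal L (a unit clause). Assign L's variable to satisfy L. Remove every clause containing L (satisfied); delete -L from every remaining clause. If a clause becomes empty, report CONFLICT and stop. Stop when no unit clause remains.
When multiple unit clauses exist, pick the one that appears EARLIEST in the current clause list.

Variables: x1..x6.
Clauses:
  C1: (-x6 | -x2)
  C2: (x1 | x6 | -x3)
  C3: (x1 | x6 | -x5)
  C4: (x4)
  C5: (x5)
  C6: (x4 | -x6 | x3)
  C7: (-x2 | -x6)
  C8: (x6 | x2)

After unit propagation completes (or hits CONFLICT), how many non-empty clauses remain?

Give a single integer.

Answer: 5

Derivation:
unit clause [4] forces x4=T; simplify:
  satisfied 2 clause(s); 6 remain; assigned so far: [4]
unit clause [5] forces x5=T; simplify:
  drop -5 from [1, 6, -5] -> [1, 6]
  satisfied 1 clause(s); 5 remain; assigned so far: [4, 5]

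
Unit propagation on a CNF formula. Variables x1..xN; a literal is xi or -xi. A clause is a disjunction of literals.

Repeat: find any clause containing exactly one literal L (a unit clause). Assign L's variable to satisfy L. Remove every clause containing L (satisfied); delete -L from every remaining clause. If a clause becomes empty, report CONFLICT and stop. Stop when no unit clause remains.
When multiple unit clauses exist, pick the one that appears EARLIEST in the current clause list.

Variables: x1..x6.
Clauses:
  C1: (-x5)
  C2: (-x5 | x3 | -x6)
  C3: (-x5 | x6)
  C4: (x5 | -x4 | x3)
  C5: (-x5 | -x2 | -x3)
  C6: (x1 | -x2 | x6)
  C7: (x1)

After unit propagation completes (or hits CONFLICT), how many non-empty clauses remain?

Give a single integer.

Answer: 1

Derivation:
unit clause [-5] forces x5=F; simplify:
  drop 5 from [5, -4, 3] -> [-4, 3]
  satisfied 4 clause(s); 3 remain; assigned so far: [5]
unit clause [1] forces x1=T; simplify:
  satisfied 2 clause(s); 1 remain; assigned so far: [1, 5]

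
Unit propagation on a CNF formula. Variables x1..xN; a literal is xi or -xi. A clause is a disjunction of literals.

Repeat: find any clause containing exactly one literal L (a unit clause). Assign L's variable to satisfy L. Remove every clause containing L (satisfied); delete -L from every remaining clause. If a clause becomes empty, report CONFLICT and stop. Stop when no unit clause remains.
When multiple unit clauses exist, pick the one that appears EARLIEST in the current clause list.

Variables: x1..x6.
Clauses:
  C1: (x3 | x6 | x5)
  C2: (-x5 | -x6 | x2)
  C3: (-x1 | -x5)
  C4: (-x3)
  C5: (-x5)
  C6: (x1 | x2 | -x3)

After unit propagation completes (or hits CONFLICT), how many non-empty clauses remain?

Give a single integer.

unit clause [-3] forces x3=F; simplify:
  drop 3 from [3, 6, 5] -> [6, 5]
  satisfied 2 clause(s); 4 remain; assigned so far: [3]
unit clause [-5] forces x5=F; simplify:
  drop 5 from [6, 5] -> [6]
  satisfied 3 clause(s); 1 remain; assigned so far: [3, 5]
unit clause [6] forces x6=T; simplify:
  satisfied 1 clause(s); 0 remain; assigned so far: [3, 5, 6]

Answer: 0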